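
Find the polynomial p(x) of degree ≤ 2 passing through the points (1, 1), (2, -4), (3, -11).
-x**2 - 2*x + 4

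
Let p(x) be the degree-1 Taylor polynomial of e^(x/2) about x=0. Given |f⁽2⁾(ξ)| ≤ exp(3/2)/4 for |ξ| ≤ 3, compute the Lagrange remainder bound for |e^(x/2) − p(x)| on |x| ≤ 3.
9*exp(3/2)/8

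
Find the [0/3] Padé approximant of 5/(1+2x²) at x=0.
5/(2*x**2 + 1)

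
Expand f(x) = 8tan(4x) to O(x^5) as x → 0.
32*x + 512*x**3/3 + O(x**5)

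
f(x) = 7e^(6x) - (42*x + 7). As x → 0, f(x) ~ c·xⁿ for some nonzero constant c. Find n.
2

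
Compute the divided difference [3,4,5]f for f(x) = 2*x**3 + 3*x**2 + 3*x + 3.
27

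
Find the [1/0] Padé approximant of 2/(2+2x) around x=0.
1 - x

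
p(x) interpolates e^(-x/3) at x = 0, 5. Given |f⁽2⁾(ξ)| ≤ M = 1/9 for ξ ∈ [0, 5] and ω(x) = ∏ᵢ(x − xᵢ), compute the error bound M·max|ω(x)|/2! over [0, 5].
25/72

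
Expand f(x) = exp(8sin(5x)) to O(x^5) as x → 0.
1 + 40*x + 800*x**2 + 10500*x**3 + 100000*x**4 + O(x**5)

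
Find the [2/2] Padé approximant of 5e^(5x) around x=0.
(125*x**2/12 + 25*x/2 + 5)/(25*x**2/12 - 5*x/2 + 1)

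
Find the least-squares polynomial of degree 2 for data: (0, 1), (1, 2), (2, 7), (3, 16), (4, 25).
23/35 + (17/35)x + (10/7)x²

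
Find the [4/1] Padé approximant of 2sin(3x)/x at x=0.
81*x**4/20 - 9*x**2 + 6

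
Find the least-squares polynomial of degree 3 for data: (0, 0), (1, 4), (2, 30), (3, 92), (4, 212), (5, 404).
-4/63 + (-19/189)x + (14/9)x² + (79/27)x³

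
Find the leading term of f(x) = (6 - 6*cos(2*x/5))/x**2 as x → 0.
12/25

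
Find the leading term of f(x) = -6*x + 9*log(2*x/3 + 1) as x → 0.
-2*x**2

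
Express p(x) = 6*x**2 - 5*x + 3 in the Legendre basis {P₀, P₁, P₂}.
(5)P₀ + (-5)P₁ + (4)P₂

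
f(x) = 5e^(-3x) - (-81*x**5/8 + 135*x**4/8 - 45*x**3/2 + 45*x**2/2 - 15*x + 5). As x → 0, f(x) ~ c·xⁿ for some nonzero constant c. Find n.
6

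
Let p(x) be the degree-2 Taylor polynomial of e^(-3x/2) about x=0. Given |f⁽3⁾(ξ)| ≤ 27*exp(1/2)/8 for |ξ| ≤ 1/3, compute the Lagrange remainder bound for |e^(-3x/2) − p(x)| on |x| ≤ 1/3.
exp(1/2)/48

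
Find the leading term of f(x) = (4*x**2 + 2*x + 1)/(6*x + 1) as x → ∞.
2*x/3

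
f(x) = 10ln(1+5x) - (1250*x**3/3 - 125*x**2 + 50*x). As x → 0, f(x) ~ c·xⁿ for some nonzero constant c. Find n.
4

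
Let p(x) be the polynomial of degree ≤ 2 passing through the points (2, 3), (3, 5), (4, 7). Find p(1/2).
0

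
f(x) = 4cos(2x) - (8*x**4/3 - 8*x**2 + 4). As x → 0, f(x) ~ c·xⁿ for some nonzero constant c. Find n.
6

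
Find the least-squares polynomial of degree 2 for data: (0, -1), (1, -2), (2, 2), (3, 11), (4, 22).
-44/35 + (-167/70)x + (29/14)x²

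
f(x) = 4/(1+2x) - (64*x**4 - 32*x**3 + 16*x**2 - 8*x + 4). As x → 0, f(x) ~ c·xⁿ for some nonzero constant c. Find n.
5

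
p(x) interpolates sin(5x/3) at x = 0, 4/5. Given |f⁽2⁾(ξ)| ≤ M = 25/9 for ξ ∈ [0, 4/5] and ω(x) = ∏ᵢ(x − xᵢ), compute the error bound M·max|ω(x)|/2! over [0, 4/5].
2/9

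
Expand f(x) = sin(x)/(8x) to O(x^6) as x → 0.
1/8 - x**2/48 + x**4/960 + O(x**6)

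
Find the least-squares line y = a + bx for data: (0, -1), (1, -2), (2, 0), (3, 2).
a = -19/10, b = 11/10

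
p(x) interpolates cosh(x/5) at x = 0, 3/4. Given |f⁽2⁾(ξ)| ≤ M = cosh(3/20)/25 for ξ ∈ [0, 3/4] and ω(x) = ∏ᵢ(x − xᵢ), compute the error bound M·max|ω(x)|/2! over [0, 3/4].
9*cosh(3/20)/3200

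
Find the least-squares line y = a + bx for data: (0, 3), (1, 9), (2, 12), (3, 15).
a = 39/10, b = 39/10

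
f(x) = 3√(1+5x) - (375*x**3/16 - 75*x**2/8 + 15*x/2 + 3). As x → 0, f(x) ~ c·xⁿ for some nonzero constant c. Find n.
4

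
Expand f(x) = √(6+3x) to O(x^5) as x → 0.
sqrt(6) + sqrt(6)*x/4 - sqrt(6)*x**2/32 + sqrt(6)*x**3/128 - 5*sqrt(6)*x**4/2048 + O(x**5)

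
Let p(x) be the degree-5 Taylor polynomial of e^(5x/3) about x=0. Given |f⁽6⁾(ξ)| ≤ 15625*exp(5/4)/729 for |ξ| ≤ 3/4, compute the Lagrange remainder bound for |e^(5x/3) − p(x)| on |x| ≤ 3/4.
3125*exp(5/4)/589824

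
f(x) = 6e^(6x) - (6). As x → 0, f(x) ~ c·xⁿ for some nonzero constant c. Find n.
1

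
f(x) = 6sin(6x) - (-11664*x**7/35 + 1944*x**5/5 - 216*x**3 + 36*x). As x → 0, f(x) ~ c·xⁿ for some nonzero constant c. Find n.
9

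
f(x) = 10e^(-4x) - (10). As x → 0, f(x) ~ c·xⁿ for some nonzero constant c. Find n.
1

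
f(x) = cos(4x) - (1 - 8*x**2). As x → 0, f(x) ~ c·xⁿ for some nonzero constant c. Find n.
4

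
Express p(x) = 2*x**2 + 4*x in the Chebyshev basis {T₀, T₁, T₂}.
T₀ + (4)T₁ + T₂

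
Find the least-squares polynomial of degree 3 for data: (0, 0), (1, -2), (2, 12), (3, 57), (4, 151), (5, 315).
-3/14 + (-61/28)x + (-55/28)x² + (3)x³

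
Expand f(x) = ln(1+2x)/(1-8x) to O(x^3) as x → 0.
2*x + 14*x**2 + O(x**3)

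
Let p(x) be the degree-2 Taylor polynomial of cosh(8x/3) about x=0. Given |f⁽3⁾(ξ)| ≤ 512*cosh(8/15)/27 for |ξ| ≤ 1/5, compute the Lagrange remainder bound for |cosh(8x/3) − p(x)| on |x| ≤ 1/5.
256*cosh(8/15)/10125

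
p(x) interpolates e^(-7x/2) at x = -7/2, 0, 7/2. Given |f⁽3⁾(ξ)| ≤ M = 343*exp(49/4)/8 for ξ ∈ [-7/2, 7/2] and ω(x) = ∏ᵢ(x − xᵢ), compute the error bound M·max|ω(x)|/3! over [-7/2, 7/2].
117649*sqrt(3)*exp(49/4)/1728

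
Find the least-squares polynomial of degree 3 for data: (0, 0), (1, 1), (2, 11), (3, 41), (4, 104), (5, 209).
1/21 + (4/63)x + (-23/21)x² + (17/9)x³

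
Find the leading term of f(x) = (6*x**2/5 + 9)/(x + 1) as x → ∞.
6*x/5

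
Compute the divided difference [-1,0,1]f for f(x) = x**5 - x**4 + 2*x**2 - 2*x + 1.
1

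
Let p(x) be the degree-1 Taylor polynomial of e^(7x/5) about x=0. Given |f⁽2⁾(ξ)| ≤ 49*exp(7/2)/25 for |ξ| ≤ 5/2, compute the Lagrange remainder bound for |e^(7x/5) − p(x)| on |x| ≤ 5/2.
49*exp(7/2)/8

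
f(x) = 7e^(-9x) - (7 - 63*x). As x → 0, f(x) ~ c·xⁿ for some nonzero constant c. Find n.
2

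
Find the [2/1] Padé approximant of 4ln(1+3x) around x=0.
6*x*(x + 2)/(2*x + 1)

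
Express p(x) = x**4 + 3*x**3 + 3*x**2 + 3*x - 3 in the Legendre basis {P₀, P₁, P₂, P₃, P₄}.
(-9/5)P₀ + (24/5)P₁ + (18/7)P₂ + (6/5)P₃ + (8/35)P₄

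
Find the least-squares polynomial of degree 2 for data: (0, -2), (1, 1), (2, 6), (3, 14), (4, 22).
-15/7 + (167/70)x + (13/14)x²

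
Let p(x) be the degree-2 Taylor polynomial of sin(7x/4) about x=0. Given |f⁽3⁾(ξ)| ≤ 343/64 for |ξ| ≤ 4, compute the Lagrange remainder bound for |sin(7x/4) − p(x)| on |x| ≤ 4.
343/6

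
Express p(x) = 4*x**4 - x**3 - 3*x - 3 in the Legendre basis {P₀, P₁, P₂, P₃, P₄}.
(-11/5)P₀ + (-18/5)P₁ + (16/7)P₂ + (-2/5)P₃ + (32/35)P₄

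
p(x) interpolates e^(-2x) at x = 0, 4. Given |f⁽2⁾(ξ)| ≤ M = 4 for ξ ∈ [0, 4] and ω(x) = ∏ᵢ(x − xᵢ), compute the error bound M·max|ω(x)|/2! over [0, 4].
8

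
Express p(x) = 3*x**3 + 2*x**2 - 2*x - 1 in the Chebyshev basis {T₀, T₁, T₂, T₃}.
(1/4)T₁ + T₂ + (3/4)T₃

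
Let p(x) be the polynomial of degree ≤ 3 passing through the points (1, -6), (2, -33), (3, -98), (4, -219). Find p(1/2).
-9/8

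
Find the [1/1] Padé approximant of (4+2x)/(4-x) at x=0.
(x/2 + 1)/(1 - x/4)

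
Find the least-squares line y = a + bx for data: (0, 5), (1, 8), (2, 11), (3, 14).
a = 5, b = 3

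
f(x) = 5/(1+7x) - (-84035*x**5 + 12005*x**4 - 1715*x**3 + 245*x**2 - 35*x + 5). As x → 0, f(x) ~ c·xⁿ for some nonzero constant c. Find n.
6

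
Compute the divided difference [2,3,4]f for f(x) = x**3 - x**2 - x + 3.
8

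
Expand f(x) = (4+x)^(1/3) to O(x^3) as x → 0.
2**(2/3) + 2**(2/3)*x/12 - 2**(2/3)*x**2/144 + O(x**3)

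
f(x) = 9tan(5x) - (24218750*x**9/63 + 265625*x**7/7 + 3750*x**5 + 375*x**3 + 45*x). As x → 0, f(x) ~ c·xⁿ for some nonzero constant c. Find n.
11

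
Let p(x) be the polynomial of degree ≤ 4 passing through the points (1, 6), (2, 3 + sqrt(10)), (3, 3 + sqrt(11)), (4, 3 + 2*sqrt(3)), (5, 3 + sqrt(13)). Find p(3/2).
-35*sqrt(11)/64 - 5*sqrt(13)/128 + 7*sqrt(3)/16 + 35*sqrt(10)/32 + 489/128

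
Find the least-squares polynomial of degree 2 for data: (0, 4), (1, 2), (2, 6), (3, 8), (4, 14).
18/5 + (-7/5)x + x²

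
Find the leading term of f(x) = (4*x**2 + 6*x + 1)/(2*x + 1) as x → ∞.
2*x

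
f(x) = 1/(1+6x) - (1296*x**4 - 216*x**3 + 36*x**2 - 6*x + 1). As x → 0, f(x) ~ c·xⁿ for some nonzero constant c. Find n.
5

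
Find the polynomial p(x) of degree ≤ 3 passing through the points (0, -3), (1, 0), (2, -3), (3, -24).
-2*x**3 + 3*x**2 + 2*x - 3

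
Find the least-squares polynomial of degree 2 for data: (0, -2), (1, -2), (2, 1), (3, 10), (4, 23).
-64/35 + (-103/35)x + (16/7)x²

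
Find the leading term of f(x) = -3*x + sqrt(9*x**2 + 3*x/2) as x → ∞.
1/4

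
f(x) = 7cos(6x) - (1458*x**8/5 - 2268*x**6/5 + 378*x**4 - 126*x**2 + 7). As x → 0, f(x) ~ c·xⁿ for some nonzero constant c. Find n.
10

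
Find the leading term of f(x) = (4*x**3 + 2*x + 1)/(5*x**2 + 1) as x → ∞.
4*x/5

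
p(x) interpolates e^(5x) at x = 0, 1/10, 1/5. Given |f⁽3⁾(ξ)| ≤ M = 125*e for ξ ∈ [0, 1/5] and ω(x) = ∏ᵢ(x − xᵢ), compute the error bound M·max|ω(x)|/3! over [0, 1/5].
sqrt(3)*e/216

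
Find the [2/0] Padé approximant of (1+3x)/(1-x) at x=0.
4*x**2 + 4*x + 1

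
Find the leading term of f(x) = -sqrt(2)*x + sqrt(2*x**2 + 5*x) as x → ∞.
5*sqrt(2)/4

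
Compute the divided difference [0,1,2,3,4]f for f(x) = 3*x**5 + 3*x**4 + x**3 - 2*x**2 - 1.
33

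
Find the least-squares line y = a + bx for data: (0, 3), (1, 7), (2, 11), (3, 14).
a = 16/5, b = 37/10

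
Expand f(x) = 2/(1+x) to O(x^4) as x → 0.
2 - 2*x + 2*x**2 - 2*x**3 + O(x**4)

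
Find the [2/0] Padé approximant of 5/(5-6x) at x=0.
36*x**2/25 + 6*x/5 + 1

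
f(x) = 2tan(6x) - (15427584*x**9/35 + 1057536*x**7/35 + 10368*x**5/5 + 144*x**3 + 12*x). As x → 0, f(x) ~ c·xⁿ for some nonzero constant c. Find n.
11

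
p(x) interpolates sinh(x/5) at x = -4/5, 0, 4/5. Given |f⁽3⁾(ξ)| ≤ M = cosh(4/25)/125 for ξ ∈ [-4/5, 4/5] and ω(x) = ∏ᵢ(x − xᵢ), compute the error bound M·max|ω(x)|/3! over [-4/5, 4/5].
64*sqrt(3)*cosh(4/25)/421875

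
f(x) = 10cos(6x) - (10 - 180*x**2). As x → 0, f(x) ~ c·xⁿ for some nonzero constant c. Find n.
4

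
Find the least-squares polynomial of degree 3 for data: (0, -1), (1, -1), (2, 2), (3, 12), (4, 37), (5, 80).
-1 + (13/21)x + (-41/28)x² + (11/12)x³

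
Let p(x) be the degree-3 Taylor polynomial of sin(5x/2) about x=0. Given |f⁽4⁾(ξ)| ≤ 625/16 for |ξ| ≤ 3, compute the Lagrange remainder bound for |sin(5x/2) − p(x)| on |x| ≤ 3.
16875/128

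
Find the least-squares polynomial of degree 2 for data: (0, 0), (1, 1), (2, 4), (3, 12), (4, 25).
12/35 + (-153/70)x + (29/14)x²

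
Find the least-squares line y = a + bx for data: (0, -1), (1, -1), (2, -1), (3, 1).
a = -7/5, b = 3/5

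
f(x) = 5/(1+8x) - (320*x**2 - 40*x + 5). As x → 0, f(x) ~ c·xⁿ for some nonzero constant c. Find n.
3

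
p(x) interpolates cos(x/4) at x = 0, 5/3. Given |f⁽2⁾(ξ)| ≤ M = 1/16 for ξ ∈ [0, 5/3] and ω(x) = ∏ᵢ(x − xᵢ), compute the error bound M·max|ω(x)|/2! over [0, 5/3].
25/1152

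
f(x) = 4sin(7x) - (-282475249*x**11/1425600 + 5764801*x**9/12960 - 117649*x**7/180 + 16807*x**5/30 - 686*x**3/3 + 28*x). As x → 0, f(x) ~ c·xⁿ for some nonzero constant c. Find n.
13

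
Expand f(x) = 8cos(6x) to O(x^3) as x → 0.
8 - 144*x**2 + O(x**3)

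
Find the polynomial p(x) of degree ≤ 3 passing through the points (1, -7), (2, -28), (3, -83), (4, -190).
-3*x**3 + x**2 - 3*x - 2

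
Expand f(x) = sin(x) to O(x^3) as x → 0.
x + O(x**3)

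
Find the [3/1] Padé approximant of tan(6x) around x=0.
72*x**3 + 6*x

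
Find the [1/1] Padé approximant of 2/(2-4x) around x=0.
1/(1 - 2*x)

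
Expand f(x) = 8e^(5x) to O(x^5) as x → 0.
8 + 40*x + 100*x**2 + 500*x**3/3 + 625*x**4/3 + O(x**5)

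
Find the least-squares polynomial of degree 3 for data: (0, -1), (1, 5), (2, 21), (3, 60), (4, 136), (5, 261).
-41/42 + (1331/252)x + (-65/42)x² + (79/36)x³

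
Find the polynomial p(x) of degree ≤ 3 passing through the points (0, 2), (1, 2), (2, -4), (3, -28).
-2*x**3 + 3*x**2 - x + 2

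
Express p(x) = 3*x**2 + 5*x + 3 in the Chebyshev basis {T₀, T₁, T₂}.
(9/2)T₀ + (5)T₁ + (3/2)T₂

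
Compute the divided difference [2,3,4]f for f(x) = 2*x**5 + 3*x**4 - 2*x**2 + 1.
733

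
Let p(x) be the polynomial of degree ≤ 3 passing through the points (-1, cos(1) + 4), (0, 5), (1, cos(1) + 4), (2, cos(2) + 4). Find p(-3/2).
-5*cos(2)/16 + 29/16 + 7*cos(1)/2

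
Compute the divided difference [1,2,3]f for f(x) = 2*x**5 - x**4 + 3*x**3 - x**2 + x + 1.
172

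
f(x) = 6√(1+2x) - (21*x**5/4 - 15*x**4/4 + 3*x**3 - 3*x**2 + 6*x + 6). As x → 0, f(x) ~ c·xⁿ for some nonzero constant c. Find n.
6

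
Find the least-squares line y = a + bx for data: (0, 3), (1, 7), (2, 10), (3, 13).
a = 33/10, b = 33/10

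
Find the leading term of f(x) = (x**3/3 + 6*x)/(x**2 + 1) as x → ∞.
x/3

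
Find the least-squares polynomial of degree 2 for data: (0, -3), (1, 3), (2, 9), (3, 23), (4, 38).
-94/35 + (97/35)x + (13/7)x²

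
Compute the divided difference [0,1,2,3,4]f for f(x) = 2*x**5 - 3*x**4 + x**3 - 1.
17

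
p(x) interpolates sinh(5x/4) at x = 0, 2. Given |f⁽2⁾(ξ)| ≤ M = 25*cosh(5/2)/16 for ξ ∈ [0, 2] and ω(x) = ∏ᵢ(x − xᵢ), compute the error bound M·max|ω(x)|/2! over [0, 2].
25*cosh(5/2)/32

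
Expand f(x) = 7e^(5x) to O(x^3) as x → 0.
7 + 35*x + 175*x**2/2 + O(x**3)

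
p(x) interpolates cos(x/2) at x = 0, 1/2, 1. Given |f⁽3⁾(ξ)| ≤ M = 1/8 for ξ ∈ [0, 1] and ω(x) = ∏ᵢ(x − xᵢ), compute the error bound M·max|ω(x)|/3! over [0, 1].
sqrt(3)/1728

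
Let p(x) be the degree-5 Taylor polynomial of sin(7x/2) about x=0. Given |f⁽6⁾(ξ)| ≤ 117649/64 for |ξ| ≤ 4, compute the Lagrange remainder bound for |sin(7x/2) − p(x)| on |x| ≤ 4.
470596/45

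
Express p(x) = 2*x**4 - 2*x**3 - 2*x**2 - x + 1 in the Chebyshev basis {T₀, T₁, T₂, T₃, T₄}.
(3/4)T₀ + (-5/2)T₁ + (-1/2)T₃ + (1/4)T₄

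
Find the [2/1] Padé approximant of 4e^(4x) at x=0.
(32*x**2/3 + 32*x/3 + 4)/(1 - 4*x/3)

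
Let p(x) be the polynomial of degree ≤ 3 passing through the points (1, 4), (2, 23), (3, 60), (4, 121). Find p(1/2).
-5/8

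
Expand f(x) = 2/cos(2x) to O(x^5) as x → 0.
2 + 4*x**2 + 20*x**4/3 + O(x**5)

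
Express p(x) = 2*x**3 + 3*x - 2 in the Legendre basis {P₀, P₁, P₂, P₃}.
(-2)P₀ + (21/5)P₁ + (4/5)P₃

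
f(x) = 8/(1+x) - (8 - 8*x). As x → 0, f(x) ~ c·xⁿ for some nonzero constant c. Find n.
2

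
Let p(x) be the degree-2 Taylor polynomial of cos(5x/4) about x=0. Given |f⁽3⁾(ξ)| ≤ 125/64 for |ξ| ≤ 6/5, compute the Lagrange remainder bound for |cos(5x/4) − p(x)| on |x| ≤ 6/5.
9/16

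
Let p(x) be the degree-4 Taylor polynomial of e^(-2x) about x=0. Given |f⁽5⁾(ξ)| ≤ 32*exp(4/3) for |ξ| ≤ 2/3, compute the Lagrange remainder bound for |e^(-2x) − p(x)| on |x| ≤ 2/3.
128*exp(4/3)/3645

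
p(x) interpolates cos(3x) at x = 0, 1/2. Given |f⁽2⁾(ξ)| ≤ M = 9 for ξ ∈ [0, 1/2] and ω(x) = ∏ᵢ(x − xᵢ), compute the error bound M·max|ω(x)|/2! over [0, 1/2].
9/32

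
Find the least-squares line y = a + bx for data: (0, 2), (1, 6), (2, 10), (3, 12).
a = 12/5, b = 17/5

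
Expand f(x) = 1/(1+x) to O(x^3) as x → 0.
1 - x + x**2 + O(x**3)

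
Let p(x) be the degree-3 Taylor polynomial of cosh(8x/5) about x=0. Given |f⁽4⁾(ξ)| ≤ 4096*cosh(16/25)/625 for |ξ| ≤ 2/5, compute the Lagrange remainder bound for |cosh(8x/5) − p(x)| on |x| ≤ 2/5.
8192*cosh(16/25)/1171875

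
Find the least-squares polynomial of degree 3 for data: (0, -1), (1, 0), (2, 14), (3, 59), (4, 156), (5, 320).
-13/14 + (29/84)x + (-37/14)x² + (37/12)x³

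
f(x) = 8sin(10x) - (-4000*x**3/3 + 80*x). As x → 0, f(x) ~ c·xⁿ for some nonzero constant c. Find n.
5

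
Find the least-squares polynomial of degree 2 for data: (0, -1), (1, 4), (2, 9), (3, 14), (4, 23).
-23/35 + (123/35)x + (4/7)x²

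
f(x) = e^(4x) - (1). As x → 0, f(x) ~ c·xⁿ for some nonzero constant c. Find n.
1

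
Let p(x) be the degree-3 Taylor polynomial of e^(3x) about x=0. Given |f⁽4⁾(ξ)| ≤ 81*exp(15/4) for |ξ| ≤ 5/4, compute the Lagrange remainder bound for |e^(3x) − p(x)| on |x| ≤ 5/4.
16875*exp(15/4)/2048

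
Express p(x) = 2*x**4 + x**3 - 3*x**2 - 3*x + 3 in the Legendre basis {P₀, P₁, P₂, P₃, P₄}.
(12/5)P₀ + (-12/5)P₁ + (-6/7)P₂ + (2/5)P₃ + (16/35)P₄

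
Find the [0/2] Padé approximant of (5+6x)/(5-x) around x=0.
1/(42*x**2/25 - 7*x/5 + 1)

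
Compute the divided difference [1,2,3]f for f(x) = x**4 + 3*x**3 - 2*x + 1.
43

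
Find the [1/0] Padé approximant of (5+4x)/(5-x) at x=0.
x + 1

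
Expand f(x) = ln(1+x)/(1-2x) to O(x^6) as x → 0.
x + 3*x**2/2 + 10*x**3/3 + 77*x**4/12 + 391*x**5/30 + O(x**6)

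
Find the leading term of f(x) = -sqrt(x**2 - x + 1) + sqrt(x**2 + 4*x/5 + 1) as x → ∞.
9/10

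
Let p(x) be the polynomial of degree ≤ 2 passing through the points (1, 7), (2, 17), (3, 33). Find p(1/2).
17/4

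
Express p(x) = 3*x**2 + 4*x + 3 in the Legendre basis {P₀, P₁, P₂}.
(4)P₀ + (4)P₁ + (2)P₂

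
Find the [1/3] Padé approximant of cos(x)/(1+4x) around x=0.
(1 - 5*x/48)/(187*x**3/96 + x**2/12 + 187*x/48 + 1)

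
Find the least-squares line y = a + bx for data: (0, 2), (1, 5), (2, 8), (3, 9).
a = 12/5, b = 12/5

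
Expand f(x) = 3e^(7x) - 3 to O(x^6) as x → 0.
21*x + 147*x**2/2 + 343*x**3/2 + 2401*x**4/8 + 16807*x**5/40 + O(x**6)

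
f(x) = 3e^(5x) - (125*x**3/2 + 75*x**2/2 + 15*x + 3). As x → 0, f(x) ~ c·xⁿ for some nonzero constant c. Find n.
4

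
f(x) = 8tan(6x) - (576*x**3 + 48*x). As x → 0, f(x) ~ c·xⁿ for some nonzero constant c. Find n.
5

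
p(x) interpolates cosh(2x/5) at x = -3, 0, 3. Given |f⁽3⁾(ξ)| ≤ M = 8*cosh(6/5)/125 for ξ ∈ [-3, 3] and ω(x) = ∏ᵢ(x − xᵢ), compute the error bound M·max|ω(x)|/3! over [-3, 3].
8*sqrt(3)*cosh(6/5)/125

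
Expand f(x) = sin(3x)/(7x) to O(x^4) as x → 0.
3/7 - 9*x**2/14 + O(x**4)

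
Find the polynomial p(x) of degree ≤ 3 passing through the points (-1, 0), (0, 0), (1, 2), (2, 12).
x**3 + x**2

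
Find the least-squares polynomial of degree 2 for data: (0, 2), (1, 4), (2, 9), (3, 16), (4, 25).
66/35 + (43/35)x + (8/7)x²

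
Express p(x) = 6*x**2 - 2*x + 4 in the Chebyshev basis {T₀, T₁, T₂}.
(7)T₀ + (-2)T₁ + (3)T₂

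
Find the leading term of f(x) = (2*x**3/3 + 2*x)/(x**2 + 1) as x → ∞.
2*x/3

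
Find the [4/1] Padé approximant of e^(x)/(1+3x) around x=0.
(7429*x**4/167160 + 3463*x**3/20895 + 6969*x**2/13930 + 6964*x/6965 + 1)/(20894*x/6965 + 1)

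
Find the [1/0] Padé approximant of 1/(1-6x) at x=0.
6*x + 1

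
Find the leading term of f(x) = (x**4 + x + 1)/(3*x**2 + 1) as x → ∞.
x**2/3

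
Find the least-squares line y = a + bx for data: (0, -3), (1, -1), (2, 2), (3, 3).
a = -29/10, b = 21/10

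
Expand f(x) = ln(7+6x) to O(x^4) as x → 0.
log(7) + 6*x/7 - 18*x**2/49 + 72*x**3/343 + O(x**4)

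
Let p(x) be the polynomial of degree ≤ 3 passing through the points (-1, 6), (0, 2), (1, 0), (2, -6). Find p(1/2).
9/8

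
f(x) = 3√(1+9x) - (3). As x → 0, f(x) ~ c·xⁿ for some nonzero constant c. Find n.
1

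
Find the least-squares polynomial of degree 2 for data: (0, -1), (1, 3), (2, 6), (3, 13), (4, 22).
-3/5 + (8/5)x + x²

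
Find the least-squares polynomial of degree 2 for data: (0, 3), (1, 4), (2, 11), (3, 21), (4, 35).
96/35 + (-13/70)x + (29/14)x²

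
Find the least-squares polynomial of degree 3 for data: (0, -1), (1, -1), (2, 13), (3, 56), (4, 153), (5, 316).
-62/63 + (-38/189)x + (-701/252)x² + (335/108)x³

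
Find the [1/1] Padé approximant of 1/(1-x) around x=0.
1/(1 - x)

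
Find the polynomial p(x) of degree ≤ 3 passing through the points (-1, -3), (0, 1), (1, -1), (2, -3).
x**3 - 3*x**2 + 1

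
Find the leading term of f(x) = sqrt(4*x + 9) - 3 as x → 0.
2*x/3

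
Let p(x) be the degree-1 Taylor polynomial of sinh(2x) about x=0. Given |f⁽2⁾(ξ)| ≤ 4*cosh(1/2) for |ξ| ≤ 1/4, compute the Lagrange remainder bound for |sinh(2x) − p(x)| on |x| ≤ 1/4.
cosh(1/2)/8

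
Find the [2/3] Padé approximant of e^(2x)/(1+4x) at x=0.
(13*x**2/37 + 188*x/185 + 1)/(706*x**3/555 - 669*x**2/185 + 558*x/185 + 1)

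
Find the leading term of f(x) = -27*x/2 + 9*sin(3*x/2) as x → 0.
-81*x**3/16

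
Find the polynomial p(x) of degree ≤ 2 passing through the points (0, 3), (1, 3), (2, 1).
-x**2 + x + 3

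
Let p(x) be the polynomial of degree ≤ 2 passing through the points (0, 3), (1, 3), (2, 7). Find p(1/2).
5/2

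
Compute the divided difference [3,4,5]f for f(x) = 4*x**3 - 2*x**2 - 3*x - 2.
46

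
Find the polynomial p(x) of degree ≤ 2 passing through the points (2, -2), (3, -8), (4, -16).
-x**2 - x + 4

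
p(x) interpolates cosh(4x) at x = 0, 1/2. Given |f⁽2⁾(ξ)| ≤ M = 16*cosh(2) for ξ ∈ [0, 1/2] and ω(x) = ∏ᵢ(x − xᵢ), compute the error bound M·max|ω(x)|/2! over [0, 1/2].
cosh(2)/2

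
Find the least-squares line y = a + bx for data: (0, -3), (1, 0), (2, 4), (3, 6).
a = -29/10, b = 31/10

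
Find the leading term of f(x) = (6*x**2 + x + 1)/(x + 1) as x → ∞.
6*x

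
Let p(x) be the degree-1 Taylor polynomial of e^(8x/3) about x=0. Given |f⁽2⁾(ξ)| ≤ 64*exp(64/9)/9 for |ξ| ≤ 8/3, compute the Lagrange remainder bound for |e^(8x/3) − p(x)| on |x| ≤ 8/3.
2048*exp(64/9)/81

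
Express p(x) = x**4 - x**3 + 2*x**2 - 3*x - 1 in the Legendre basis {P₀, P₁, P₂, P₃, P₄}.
(-2/15)P₀ + (-18/5)P₁ + (40/21)P₂ + (-2/5)P₃ + (8/35)P₄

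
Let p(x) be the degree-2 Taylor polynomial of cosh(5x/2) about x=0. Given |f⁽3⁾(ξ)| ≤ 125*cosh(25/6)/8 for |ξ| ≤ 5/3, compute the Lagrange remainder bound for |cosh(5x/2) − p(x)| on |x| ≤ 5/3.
15625*cosh(25/6)/1296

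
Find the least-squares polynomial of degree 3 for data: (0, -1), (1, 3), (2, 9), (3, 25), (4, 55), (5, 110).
-67/63 + (2095/378)x + (-643/252)x² + (127/108)x³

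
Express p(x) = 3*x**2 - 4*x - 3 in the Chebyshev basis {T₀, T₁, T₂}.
(-3/2)T₀ + (-4)T₁ + (3/2)T₂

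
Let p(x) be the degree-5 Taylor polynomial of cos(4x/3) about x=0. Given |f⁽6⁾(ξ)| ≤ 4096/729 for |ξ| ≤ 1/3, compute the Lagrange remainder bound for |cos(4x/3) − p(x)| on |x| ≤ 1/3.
256/23914845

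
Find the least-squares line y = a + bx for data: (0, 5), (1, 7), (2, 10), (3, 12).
a = 49/10, b = 12/5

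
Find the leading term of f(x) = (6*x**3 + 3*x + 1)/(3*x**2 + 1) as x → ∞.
2*x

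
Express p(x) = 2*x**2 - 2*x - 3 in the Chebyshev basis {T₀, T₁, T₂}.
(-2)T₀ + (-2)T₁ + T₂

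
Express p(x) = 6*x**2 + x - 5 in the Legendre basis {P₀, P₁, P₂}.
(-3)P₀ + P₁ + (4)P₂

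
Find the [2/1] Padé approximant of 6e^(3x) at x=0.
(9*x**2 + 12*x + 6)/(1 - x)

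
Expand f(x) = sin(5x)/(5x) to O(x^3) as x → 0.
1 - 25*x**2/6 + O(x**3)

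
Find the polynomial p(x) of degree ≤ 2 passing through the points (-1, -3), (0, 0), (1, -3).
-3*x**2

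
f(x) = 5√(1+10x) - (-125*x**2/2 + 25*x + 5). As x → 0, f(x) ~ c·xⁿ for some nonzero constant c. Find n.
3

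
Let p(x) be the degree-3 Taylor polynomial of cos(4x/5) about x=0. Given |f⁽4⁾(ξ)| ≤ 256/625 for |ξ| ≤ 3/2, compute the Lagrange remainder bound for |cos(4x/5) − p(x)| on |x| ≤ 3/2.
54/625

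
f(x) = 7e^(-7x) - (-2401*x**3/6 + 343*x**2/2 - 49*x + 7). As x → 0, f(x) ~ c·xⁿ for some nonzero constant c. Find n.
4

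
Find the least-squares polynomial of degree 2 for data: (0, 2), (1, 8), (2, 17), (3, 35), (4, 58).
82/35 + (113/70)x + (43/14)x²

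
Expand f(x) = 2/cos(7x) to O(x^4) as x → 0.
2 + 49*x**2 + O(x**4)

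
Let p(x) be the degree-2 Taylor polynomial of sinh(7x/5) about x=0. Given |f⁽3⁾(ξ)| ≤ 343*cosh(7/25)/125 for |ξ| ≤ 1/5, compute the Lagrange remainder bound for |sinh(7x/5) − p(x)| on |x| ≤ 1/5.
343*cosh(7/25)/93750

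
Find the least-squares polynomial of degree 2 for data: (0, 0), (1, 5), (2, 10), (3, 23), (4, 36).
8/35 + (15/7)x + (12/7)x²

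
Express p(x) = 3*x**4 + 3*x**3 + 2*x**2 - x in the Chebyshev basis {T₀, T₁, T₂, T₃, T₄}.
(17/8)T₀ + (5/4)T₁ + (5/2)T₂ + (3/4)T₃ + (3/8)T₄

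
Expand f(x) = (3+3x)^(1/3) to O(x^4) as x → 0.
3**(1/3) + 3**(1/3)*x/3 - 3**(1/3)*x**2/9 + 5*3**(1/3)*x**3/81 + O(x**4)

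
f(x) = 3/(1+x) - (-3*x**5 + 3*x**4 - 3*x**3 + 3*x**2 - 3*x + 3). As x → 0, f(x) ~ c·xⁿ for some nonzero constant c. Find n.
6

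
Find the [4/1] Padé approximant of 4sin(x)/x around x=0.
x**4/30 - 2*x**2/3 + 4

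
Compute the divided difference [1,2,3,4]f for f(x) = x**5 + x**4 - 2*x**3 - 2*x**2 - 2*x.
73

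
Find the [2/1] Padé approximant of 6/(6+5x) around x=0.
1/(5*x/6 + 1)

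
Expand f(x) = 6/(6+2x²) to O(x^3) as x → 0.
1 - x**2/3 + O(x**3)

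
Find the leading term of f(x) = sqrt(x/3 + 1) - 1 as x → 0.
x/6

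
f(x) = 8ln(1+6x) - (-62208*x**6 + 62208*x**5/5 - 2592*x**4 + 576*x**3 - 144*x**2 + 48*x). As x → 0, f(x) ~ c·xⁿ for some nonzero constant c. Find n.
7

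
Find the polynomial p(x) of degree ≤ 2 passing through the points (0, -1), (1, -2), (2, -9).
-3*x**2 + 2*x - 1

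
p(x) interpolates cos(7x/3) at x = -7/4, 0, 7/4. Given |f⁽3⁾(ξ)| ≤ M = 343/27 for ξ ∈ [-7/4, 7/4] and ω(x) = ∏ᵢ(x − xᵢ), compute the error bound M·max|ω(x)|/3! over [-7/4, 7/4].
117649*sqrt(3)/46656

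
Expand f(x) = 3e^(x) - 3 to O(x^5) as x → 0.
3*x + 3*x**2/2 + x**3/2 + x**4/8 + O(x**5)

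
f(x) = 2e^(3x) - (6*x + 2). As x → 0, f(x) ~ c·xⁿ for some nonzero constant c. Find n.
2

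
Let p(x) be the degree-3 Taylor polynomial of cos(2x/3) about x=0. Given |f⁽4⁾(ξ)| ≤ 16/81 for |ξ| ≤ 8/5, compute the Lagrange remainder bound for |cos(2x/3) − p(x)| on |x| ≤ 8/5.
8192/151875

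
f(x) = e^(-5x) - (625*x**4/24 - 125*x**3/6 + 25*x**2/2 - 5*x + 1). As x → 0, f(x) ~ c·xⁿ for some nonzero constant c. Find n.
5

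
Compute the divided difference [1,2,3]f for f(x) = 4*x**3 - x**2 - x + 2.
23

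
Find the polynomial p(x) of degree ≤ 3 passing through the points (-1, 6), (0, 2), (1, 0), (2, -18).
-3*x**3 + x**2 + 2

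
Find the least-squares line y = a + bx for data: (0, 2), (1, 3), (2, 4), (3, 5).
a = 2, b = 1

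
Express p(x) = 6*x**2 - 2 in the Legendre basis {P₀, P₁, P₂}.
(4)P₂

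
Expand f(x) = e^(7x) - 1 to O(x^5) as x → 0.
7*x + 49*x**2/2 + 343*x**3/6 + 2401*x**4/24 + O(x**5)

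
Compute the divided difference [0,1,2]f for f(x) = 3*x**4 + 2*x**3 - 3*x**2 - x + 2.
24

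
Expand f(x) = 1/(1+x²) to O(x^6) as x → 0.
1 - x**2 + x**4 + O(x**6)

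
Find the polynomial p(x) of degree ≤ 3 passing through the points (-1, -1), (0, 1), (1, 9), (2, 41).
3*x**3 + 3*x**2 + 2*x + 1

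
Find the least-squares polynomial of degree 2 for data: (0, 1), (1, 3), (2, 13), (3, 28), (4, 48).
23/35 + (13/70)x + (41/14)x²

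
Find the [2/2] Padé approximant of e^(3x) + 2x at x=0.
(39*x**2/4 + 13*x/2 + 1)/(-9*x**2/4 + 3*x/2 + 1)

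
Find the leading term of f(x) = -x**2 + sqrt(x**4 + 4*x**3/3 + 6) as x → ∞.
2*x/3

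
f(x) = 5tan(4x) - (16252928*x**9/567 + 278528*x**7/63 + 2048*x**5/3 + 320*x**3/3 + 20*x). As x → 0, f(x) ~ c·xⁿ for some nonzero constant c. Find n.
11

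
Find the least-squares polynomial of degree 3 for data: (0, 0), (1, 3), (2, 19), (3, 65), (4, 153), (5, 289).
7/18 + (-2167/756)x + (149/63)x² + (211/108)x³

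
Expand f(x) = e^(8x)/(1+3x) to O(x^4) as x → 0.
1 + 5*x + 17*x**2 + 103*x**3/3 + O(x**4)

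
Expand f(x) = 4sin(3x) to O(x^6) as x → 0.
12*x - 18*x**3 + 81*x**5/10 + O(x**6)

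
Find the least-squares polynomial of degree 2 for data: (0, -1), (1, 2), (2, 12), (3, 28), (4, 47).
-48/35 + (47/35)x + (19/7)x²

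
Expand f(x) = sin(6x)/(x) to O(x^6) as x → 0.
6 - 36*x**2 + 324*x**4/5 + O(x**6)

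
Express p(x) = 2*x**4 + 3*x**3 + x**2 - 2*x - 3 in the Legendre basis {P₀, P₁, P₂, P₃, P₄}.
(-34/15)P₀ + (-1/5)P₁ + (38/21)P₂ + (6/5)P₃ + (16/35)P₄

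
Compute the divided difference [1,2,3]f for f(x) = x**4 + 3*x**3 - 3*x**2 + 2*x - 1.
40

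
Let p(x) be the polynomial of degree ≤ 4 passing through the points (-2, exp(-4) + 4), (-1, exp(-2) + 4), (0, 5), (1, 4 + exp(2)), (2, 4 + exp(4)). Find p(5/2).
5*(-84*exp(6) - 36*exp(2) + 7 + 178*exp(4) + 63*exp(8))*exp(-4)/128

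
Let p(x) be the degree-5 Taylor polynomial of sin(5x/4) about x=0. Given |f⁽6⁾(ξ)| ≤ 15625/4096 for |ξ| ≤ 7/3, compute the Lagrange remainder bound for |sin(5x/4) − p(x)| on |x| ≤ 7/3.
367653125/429981696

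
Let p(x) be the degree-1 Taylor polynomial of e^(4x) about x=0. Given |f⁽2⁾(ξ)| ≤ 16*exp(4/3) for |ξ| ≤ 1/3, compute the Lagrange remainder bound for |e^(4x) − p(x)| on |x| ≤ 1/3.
8*exp(4/3)/9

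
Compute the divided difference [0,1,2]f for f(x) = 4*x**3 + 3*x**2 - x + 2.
15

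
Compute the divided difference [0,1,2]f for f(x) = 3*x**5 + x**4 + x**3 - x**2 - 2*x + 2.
54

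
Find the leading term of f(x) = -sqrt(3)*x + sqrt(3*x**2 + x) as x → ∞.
sqrt(3)/6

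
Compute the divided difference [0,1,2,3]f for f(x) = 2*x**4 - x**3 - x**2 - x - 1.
11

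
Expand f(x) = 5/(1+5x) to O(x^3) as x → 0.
5 - 25*x + 125*x**2 + O(x**3)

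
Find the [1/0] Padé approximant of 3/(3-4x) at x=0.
4*x/3 + 1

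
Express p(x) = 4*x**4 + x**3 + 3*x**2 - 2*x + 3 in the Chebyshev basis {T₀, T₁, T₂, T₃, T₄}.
(6)T₀ + (-5/4)T₁ + (7/2)T₂ + (1/4)T₃ + (1/2)T₄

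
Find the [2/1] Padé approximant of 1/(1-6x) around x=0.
1/(1 - 6*x)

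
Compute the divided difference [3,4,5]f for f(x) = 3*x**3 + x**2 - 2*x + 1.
37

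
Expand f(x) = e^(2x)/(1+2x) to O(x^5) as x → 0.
1 + 2*x**2 - 8*x**3/3 + 6*x**4 + O(x**5)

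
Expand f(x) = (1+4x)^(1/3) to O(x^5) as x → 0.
1 + 4*x/3 - 16*x**2/9 + 320*x**3/81 - 2560*x**4/243 + O(x**5)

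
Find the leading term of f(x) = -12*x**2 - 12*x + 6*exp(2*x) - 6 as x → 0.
8*x**3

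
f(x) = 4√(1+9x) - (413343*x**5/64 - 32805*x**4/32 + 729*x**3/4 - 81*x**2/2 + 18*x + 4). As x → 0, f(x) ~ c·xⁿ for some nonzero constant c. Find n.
6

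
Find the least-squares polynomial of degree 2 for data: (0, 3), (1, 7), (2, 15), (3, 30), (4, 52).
117/35 + (-13/70)x + (43/14)x²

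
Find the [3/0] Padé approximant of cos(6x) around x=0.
1 - 18*x**2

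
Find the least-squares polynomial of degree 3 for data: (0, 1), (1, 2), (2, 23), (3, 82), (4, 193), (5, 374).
65/63 + (-778/189)x + (20/9)x² + (73/27)x³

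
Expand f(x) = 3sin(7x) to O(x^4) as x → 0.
21*x - 343*x**3/2 + O(x**4)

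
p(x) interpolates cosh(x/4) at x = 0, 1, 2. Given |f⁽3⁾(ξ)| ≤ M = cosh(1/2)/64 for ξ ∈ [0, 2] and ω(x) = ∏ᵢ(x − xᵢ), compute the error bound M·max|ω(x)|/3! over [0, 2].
sqrt(3)*cosh(1/2)/1728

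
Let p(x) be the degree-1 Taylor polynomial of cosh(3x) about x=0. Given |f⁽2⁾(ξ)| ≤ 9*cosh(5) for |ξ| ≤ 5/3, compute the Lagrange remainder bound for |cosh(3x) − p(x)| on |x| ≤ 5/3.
25*cosh(5)/2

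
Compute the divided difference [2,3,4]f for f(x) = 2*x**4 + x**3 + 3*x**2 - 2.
122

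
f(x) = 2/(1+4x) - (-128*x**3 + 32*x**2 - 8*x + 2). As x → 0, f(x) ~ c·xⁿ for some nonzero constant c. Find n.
4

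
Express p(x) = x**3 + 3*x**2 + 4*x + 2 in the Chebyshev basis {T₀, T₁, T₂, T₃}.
(7/2)T₀ + (19/4)T₁ + (3/2)T₂ + (1/4)T₃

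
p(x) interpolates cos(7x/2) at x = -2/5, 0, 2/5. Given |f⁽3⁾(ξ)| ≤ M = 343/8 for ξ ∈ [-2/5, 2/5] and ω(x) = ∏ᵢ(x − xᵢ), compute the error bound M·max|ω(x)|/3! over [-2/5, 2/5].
343*sqrt(3)/3375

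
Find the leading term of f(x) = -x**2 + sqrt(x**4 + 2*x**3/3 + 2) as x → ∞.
x/3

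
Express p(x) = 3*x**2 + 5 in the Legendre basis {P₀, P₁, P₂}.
(6)P₀ + (2)P₂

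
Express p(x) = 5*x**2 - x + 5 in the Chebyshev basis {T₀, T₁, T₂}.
(15/2)T₀ - T₁ + (5/2)T₂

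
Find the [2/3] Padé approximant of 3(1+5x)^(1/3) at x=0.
(175*x**2/6 + 20*x + 3)/(-125*x**3/162 + 25*x**2/6 + 5*x + 1)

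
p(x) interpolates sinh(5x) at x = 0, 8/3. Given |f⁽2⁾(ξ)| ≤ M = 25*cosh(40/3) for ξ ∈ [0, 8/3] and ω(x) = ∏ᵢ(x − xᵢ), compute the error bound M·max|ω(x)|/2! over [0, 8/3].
200*cosh(40/3)/9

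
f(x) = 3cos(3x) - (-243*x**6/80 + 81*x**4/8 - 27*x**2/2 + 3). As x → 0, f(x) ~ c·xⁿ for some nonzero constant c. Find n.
8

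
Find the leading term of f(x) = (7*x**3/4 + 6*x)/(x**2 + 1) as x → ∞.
7*x/4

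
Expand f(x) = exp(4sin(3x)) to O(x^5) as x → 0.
1 + 12*x + 72*x**2 + 270*x**3 + 648*x**4 + O(x**5)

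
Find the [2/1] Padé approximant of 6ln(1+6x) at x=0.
36*x*(x + 1)/(4*x + 1)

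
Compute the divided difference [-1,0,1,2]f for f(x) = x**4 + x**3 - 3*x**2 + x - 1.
3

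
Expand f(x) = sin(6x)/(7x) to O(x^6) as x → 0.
6/7 - 36*x**2/7 + 324*x**4/35 + O(x**6)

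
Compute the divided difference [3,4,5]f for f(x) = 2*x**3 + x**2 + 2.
25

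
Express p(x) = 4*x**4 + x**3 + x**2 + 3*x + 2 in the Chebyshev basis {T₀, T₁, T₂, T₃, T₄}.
(4)T₀ + (15/4)T₁ + (5/2)T₂ + (1/4)T₃ + (1/2)T₄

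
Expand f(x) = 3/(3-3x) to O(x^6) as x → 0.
1 + x + x**2 + x**3 + x**4 + x**5 + O(x**6)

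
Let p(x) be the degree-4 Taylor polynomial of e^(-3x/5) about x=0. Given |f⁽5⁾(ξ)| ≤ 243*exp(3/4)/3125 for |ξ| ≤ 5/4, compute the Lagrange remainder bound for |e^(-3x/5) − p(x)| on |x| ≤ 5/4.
81*exp(3/4)/40960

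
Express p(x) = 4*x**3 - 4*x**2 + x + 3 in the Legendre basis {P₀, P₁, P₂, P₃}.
(5/3)P₀ + (17/5)P₁ + (-8/3)P₂ + (8/5)P₃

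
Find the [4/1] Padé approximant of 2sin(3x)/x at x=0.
81*x**4/20 - 9*x**2 + 6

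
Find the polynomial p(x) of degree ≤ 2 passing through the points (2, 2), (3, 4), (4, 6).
2*x - 2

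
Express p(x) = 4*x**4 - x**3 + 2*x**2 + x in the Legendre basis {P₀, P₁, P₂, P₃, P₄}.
(22/15)P₀ + (2/5)P₁ + (76/21)P₂ + (-2/5)P₃ + (32/35)P₄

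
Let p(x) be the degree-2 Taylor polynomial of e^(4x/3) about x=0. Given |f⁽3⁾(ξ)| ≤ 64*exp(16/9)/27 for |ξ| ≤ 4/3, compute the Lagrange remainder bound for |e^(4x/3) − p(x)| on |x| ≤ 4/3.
2048*exp(16/9)/2187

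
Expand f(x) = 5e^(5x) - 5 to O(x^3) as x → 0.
25*x + 125*x**2/2 + O(x**3)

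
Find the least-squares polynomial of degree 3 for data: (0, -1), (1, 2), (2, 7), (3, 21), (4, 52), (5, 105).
-17/18 + (2987/756)x + (-577/252)x² + (31/27)x³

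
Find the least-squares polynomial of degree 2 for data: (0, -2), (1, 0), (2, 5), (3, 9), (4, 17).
-71/35 + (109/70)x + (11/14)x²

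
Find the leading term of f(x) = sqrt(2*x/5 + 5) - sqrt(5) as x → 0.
sqrt(5)*x/25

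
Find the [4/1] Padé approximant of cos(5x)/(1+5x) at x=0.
(625*x**4/24 - 25*x**2/2 + 1)/(5*x + 1)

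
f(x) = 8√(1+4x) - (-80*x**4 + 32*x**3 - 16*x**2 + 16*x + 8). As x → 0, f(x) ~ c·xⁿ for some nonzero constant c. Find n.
5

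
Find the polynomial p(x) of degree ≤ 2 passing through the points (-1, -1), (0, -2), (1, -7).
-2*x**2 - 3*x - 2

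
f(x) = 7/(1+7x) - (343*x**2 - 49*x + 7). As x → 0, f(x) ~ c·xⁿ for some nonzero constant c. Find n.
3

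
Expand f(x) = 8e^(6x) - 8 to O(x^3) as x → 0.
48*x + 144*x**2 + O(x**3)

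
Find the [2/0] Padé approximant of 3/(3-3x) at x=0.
x**2 + x + 1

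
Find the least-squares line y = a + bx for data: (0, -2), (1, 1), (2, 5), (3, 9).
a = -23/10, b = 37/10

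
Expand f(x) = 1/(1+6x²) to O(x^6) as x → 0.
1 - 6*x**2 + 36*x**4 + O(x**6)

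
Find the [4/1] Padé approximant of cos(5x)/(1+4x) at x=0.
(625*x**4/24 - 25*x**2/2 + 1)/(4*x + 1)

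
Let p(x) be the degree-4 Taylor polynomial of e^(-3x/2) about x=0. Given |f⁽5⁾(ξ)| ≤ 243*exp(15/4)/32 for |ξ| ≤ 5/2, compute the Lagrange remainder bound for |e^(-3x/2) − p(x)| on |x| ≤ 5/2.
50625*exp(15/4)/8192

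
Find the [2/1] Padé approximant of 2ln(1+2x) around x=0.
4*x*(x + 3)/(3*(4*x/3 + 1))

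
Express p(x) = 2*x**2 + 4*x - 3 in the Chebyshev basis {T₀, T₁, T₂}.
(-2)T₀ + (4)T₁ + T₂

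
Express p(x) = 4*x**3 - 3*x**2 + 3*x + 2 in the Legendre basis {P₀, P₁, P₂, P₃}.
P₀ + (27/5)P₁ + (-2)P₂ + (8/5)P₃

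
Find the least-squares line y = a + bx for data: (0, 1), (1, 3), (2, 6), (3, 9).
a = 7/10, b = 27/10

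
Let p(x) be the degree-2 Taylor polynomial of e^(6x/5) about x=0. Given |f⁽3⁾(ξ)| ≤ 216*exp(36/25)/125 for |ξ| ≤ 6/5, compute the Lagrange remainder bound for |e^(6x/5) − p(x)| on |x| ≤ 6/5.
7776*exp(36/25)/15625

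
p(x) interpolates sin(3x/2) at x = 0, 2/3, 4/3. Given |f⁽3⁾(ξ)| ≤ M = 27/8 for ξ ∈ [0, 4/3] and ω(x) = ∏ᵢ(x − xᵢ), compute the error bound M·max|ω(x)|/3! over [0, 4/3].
sqrt(3)/27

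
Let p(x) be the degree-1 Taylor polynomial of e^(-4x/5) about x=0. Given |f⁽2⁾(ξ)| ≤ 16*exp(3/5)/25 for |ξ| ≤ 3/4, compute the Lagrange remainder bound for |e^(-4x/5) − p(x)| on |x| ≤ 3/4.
9*exp(3/5)/50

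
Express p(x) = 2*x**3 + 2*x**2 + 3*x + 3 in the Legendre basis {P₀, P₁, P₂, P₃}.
(11/3)P₀ + (21/5)P₁ + (4/3)P₂ + (4/5)P₃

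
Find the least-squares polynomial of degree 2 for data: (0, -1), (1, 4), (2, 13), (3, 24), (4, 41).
-31/35 + (104/35)x + (13/7)x²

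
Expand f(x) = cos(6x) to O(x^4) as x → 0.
1 - 18*x**2 + O(x**4)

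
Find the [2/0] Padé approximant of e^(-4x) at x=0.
8*x**2 - 4*x + 1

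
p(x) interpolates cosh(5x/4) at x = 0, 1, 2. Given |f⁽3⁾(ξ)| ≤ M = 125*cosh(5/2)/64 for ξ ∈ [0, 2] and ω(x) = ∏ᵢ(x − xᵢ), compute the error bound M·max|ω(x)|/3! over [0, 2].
125*sqrt(3)*cosh(5/2)/1728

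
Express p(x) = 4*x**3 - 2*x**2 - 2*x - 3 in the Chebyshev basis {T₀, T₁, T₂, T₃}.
(-4)T₀ + T₁ - T₂ + T₃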